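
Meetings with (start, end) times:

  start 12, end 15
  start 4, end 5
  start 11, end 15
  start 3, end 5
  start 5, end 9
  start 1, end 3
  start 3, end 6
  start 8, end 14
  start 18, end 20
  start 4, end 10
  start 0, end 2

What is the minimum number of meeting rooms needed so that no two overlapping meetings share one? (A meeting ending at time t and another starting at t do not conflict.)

Events (time:±→running): 0:+→1 1:+→2 2:-→1 3:-→0 3:+→1 3:+→2 4:+→3 4:+→4 … peak 4.

4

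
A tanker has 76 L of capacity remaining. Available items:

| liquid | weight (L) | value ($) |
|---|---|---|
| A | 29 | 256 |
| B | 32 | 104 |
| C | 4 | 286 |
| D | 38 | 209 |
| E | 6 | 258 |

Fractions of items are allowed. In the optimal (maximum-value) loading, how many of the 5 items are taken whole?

3

Ratios (sorted): C 71.50, E 43.00, A 8.83, D 5.50, B 3.25
take C (4 @ 286); take E (6 @ 258); take A (29 @ 256); take 37/38 of D → 203.50. Capacity used 76/76.
3 item(s) taken whole; one partial (take 37/38 of D).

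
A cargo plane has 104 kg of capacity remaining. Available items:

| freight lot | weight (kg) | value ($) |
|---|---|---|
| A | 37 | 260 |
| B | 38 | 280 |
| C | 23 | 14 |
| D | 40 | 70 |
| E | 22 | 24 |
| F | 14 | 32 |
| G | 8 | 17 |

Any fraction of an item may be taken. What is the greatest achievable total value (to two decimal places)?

601.25

Greedy by value/weight ratio, highest first.
Order: B (280/38=7.37) > A (260/37=7.03) > F (32/14=2.29) > G (17/8=2.12) > D (70/40=1.75) > E (24/22=1.09) > C (14/23=0.61)
Fill: take B (38 @ 280) → take A (37 @ 260) → take F (14 @ 32) → take G (8 @ 17) → take 7/40 of D → 12.25; 104/104 used.
Total value = 601.25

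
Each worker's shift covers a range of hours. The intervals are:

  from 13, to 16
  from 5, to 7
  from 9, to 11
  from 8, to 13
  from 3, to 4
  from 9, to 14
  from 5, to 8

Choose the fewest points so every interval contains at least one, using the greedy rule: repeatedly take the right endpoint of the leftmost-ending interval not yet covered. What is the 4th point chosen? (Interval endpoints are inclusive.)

16

Process intervals by earliest right end; each time one isn't hit yet, stab at its right endpoint.
Sorted: [3,4] [5,7] [5,8] [9,11] [8,13] [9,14] [13,16]
{[3,4]} hit by 4; {[5,7],[5,8]} hit by 7; {[9,11],[8,13],[9,14]} hit by 11; {[13,16]} hit by 16.
Points: 4, 7, 11, 16 (4 total).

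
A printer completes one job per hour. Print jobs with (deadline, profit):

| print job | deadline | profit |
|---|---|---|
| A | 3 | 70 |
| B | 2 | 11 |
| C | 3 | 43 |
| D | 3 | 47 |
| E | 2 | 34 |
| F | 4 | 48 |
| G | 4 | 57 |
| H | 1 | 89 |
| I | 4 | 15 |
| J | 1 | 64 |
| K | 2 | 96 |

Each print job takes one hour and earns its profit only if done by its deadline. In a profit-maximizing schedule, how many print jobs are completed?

Profit order: K=96 H=89 A=70 J=64 G=57 F=48 D=47 C=43 E=34 I=15 B=11
Assign: K→slot 2, H→slot 1, A→slot 3, J skipped, G→slot 4, F skipped, D skipped, C skipped, E skipped, I skipped, B skipped.
Slots: [1:H] [2:K] [3:A] [4:G]
4 of 11 scheduled.

4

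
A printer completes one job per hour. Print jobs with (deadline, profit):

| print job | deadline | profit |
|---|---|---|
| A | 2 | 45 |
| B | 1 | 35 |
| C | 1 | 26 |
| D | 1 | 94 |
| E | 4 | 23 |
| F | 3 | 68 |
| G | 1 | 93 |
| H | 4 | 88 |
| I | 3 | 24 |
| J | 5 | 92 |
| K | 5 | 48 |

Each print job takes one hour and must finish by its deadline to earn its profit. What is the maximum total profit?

By profit: D(d1,94), G(d1,93), J(d5,92), H(d4,88), F(d3,68), K(d5,48), A(d2,45), B(d1,35), C(d1,26), I(d3,24), E(d4,23)
D→slot 1; G skipped; J→slot 5; H→slot 4; F→slot 3; K→slot 2; A skipped; B skipped; C skipped; I skipped; E skipped.
Profit = 94 + 48 + 68 + 88 + 92 = 390

390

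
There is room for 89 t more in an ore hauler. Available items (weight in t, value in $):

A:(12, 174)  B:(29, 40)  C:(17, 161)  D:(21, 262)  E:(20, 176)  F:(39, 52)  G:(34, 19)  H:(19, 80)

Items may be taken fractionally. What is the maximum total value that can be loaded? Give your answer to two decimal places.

853.00

Sort by value per unit weight and fill in that order.
Ratios (sorted): A 14.50, D 12.48, C 9.47, E 8.80, H 4.21, B 1.38, F 1.33, G 0.56
take A (12 @ 174); take D (21 @ 262); take C (17 @ 161); take E (20 @ 176); take H (19 @ 80). Capacity used 89/89.
Total value = 853.00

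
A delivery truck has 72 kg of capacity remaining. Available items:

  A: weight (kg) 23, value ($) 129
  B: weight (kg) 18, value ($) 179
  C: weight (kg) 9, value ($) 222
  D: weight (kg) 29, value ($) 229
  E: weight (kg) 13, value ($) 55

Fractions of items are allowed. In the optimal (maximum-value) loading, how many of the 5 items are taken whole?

3

Ratios (sorted): C 24.67, B 9.94, D 7.90, A 5.61, E 4.23
take C (9 @ 222); take B (18 @ 179); take D (29 @ 229); take 16/23 of A → 89.74. Capacity used 72/72.
3 item(s) taken whole; one partial (take 16/23 of A).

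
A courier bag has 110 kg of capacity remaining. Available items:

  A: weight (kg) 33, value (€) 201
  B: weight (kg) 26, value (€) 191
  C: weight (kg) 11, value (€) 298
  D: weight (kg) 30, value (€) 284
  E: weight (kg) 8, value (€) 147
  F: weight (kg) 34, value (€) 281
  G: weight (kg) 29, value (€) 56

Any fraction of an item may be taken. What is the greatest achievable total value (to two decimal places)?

1207.09

Greedy by value/weight ratio, highest first.
Order: C (298/11=27.09) > E (147/8=18.38) > D (284/30=9.47) > F (281/34=8.26) > B (191/26=7.35) > A (201/33=6.09) > G (56/29=1.93)
Fill: take C (11 @ 298) → take E (8 @ 147) → take D (30 @ 284) → take F (34 @ 281) → take B (26 @ 191) → take 1/33 of A → 6.09; 110/110 used.
Total value = 1207.09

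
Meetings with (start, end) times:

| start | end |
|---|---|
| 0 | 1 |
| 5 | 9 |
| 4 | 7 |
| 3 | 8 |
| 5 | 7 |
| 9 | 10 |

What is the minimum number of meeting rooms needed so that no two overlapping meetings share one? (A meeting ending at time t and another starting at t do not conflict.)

4

The answer is the maximum number of intervals overlapping at any instant.
starts: [0, 3, 4, 5, 5, 9]
ends:   [1, 7, 7, 8, 9, 10]
s0→1 e1→0 s3→1 s4→2 s5→3 s5→4  — peak 4.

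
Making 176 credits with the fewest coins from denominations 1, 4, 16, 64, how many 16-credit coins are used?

3

Greedy: take as many of the largest coin as possible, then repeat with the remainder.
176 − 2×64→48 − 3×16→0
Count of 16: 3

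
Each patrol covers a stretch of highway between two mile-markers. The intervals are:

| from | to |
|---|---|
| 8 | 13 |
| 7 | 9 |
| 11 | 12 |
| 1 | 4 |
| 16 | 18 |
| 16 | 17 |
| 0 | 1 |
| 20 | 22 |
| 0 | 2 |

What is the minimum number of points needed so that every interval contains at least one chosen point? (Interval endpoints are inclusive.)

5

Sort by right endpoint; whenever an interval is uncovered, place a point at its right end.
By right end: [0,1]  [0,2]  [1,4]  [7,9]  [11,12]  [8,13]  [16,17]  [16,18]  [20,22]
[0,1] uncovered → point at 1; [7,9] uncovered → point at 9; [11,12] uncovered → point at 12; [16,17] uncovered → point at 17; [20,22] uncovered → point at 22.
Points: 1, 9, 12, 17, 22 (5 total).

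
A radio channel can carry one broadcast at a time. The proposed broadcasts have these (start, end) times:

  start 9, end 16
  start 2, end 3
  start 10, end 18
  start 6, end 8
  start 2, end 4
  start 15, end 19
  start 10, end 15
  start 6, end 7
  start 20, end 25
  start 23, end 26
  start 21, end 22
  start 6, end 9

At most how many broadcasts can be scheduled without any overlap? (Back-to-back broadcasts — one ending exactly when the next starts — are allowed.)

6

Sorted by end: (2,3)  (2,4)  (6,7)  (6,8)  (6,9)  (10,15)  (9,16)  (10,18)  (15,19)  (21,22)  (20,25)  (23,26)
take (2,3); take (6,7); skip (6,9); take (10,15); skip (10,18); take (15,19); take (21,22); take (23,26).
Selected 6 broadcasts.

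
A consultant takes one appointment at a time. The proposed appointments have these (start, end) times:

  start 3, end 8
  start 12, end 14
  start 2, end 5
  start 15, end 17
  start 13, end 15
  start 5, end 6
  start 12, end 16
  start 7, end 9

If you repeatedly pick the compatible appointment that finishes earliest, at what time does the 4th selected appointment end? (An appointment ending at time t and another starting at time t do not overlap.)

Order by finish time; keep every interval that doesn't clash with the previous kept one.
By end time: (2,5), (5,6), (3,8), (7,9), (12,14), (13,15), (12,16), (15,17).
Pick (2,5); next start ≥ 5 → (5,6); next start ≥ 6 → (7,9); next start ≥ 9 → (12,14); next start ≥ 14 → (15,17).
Selected: (2,5) (5,6) (7,9) (12,14) (15,17)

14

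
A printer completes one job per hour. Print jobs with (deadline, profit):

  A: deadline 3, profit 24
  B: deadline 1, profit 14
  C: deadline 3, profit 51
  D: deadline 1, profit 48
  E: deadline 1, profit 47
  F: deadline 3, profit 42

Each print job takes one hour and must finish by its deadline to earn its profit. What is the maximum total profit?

141

Take jobs in profit order; each goes to the latest open slot no later than its deadline.
Profit order: C=51 D=48 E=47 F=42 A=24 B=14
Assign: C→slot 3, D→slot 1, E skipped, F→slot 2, A skipped, B skipped.
Slots: [1:D] [2:F] [3:C]
Profit = 48 + 42 + 51 = 141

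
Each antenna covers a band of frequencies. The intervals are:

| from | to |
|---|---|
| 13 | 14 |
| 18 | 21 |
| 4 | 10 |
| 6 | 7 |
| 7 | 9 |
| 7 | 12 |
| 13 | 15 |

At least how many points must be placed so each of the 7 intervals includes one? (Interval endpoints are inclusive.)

Process intervals by earliest right end; each time one isn't hit yet, stab at its right endpoint.
Sorted: [6,7] [7,9] [4,10] [7,12] [13,14] [13,15] [18,21]
{[6,7],[7,9],[4,10],[7,12]} hit by 7; {[13,14],[13,15]} hit by 14; {[18,21]} hit by 21.
Points: 7, 14, 21 (3 total).

3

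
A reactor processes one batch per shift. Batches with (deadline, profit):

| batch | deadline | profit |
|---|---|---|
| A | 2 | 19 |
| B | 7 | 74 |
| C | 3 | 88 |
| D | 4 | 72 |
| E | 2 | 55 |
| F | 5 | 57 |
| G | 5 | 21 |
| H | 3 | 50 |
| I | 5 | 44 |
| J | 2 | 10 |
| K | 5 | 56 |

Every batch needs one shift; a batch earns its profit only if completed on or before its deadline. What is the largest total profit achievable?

Sort by profit descending; place each in the latest free slot ≤ its deadline.
By profit: C(d3,88), B(d7,74), D(d4,72), F(d5,57), K(d5,56), E(d2,55), H(d3,50), I(d5,44), G(d5,21), A(d2,19), J(d2,10)
C→slot 3; B→slot 7; D→slot 4; F→slot 5; K→slot 2; E→slot 1; H skipped; I skipped; G skipped; A skipped; J skipped.
Profit = 55 + 56 + 88 + 72 + 57 + 74 = 402

402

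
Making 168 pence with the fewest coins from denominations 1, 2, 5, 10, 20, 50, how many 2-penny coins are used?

1

168 − 3×50→18 − 1×10→8 − 1×5→3 − 1×2→1 − 1×1→0
Count of 2: 1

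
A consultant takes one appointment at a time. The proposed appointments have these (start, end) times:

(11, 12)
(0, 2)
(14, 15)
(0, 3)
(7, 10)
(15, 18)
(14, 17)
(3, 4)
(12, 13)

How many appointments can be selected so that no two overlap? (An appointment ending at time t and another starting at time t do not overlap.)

7

Sort by end time and greedily take each interval whose start is ≥ the last chosen end.
Sorted by end: (0,2)  (0,3)  (3,4)  (7,10)  (11,12)  (12,13)  (14,15)  (14,17)  (15,18)
take (0,2); skip (0,3); take (3,4); take (7,10); take (11,12); take (12,13); take (14,15); skip (14,17); take (15,18).
Selected 7 appointments.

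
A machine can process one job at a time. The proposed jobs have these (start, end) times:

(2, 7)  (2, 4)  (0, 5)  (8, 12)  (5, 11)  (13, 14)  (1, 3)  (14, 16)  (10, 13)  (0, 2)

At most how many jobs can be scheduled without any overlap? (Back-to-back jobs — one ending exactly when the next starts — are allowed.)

By end time: (0,2), (1,3), (2,4), (0,5), (2,7), (5,11), (8,12), (10,13), (13,14), (14,16).
Pick (0,2); next start ≥ 2 → (2,4); next start ≥ 4 → (5,11); next start ≥ 11 → (13,14); next start ≥ 14 → (14,16).
Selected 5 jobs.

5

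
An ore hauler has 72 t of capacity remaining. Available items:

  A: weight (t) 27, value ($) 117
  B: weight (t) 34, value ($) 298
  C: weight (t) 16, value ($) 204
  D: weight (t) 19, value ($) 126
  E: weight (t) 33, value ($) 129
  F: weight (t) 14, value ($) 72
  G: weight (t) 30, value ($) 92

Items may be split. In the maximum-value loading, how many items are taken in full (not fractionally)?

Sort by value per unit weight and fill in that order.
Order: C (204/16=12.75) > B (298/34=8.76) > D (126/19=6.63) > F (72/14=5.14) > A (117/27=4.33) > E (129/33=3.91) > G (92/30=3.07)
Fill: take C (16 @ 204) → take B (34 @ 298) → take D (19 @ 126) → take 3/14 of F → 15.43; 72/72 used.
3 item(s) taken whole; one partial (take 3/14 of F).

3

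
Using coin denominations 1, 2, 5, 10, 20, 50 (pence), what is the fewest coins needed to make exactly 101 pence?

3

Greedy: take as many of the largest coin as possible, then repeat with the remainder.
101 = 2×50 + 1×1
Total coins = 2 + 1 = 3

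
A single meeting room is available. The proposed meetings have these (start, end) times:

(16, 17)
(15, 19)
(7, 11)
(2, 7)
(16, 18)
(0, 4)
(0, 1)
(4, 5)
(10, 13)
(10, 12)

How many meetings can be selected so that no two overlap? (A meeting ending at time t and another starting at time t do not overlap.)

4

Order by finish time; keep every interval that doesn't clash with the previous kept one.
By end time: (0,1), (0,4), (4,5), (2,7), (7,11), (10,12), (10,13), (16,17), (16,18), (15,19).
Pick (0,1); next start ≥ 1 → (4,5); next start ≥ 5 → (7,11); next start ≥ 11 → (16,17).
Selected 4 meetings.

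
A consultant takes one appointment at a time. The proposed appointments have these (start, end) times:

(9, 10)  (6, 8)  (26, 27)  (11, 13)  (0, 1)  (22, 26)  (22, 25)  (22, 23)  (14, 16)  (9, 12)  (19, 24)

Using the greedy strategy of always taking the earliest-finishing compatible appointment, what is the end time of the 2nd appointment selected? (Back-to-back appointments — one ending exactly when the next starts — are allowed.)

Order by finish time; keep every interval that doesn't clash with the previous kept one.
Sorted by end: (0,1)  (6,8)  (9,10)  (9,12)  (11,13)  (14,16)  (22,23)  (19,24)  (22,25)  (22,26)  (26,27)
take (0,1); take (6,8); take (9,10); take (11,13); take (14,16); take (22,23); skip (22,26); take (26,27).
Selected: (0,1) (6,8) (9,10) (11,13) (14,16) (22,23) (26,27)

8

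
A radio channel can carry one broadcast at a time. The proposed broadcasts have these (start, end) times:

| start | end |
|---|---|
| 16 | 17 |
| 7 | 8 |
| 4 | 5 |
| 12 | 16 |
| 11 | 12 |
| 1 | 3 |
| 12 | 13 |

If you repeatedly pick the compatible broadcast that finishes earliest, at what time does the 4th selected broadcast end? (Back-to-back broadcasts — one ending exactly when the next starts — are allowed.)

12

Greedy by earliest finish: after sorting by end time, pick each interval compatible with the last pick.
By end time: (1,3), (4,5), (7,8), (11,12), (12,13), (12,16), (16,17).
Pick (1,3); next start ≥ 3 → (4,5); next start ≥ 5 → (7,8); next start ≥ 8 → (11,12); next start ≥ 12 → (12,13); next start ≥ 13 → (16,17).
Selected: (1,3) (4,5) (7,8) (11,12) (12,13) (16,17)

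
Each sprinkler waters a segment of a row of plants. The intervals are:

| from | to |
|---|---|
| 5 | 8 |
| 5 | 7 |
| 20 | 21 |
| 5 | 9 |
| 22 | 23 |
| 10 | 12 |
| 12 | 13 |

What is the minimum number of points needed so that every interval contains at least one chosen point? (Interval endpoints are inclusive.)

Sort by right endpoint; whenever an interval is uncovered, place a point at its right end.
By right end: [5,7]  [5,8]  [5,9]  [10,12]  [12,13]  [20,21]  [22,23]
[5,7] uncovered → point at 7; [10,12] uncovered → point at 12; [20,21] uncovered → point at 21; [22,23] uncovered → point at 23.
Points: 7, 12, 21, 23 (4 total).

4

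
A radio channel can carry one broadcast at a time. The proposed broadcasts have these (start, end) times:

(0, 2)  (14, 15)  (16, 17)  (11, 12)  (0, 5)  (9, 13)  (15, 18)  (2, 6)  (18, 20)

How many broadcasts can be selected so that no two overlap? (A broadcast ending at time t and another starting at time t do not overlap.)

6

Greedy by earliest finish: after sorting by end time, pick each interval compatible with the last pick.
Sorted by end: (0,2)  (0,5)  (2,6)  (11,12)  (9,13)  (14,15)  (16,17)  (15,18)  (18,20)
take (0,2); take (2,6); take (11,12); take (14,15); take (16,17); take (18,20).
Selected 6 broadcasts.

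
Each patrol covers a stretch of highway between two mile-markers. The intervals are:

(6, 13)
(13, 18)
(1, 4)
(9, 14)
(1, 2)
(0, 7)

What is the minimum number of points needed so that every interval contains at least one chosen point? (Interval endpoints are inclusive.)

Sorted: [1,2] [1,4] [0,7] [6,13] [9,14] [13,18]
{[1,2],[1,4],[0,7]} hit by 2; {[6,13],[9,14],[13,18]} hit by 13.
Points: 2, 13 (2 total).

2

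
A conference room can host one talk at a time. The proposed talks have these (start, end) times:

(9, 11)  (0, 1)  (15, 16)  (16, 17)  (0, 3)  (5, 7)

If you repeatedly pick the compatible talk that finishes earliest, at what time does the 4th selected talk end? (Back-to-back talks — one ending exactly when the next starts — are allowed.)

16

By end time: (0,1), (0,3), (5,7), (9,11), (15,16), (16,17).
Pick (0,1); next start ≥ 1 → (5,7); next start ≥ 7 → (9,11); next start ≥ 11 → (15,16); next start ≥ 16 → (16,17).
Selected: (0,1) (5,7) (9,11) (15,16) (16,17)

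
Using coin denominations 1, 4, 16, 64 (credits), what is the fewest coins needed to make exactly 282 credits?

282 − 4×64→26 − 1×16→10 − 2×4→2 − 2×1→0
Total coins = 4 + 1 + 2 + 2 = 9

9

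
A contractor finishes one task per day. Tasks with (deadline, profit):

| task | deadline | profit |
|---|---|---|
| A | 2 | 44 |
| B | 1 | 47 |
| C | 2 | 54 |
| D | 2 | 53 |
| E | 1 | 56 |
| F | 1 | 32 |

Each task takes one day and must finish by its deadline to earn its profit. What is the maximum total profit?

By profit: E(d1,56), C(d2,54), D(d2,53), B(d1,47), A(d2,44), F(d1,32)
E→slot 1; C→slot 2; D skipped; B skipped; A skipped; F skipped.
Profit = 56 + 54 = 110

110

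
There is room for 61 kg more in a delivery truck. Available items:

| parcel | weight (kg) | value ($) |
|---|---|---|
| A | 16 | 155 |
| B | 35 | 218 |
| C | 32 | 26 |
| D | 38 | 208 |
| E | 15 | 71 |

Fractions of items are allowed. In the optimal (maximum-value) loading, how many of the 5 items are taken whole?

Sort by value per unit weight and fill in that order.
Ratios (sorted): A 9.69, B 6.23, D 5.47, E 4.73, C 0.81
take A (16 @ 155); take B (35 @ 218); take 10/38 of D → 54.74. Capacity used 61/61.
2 item(s) taken whole; one partial (take 10/38 of D).

2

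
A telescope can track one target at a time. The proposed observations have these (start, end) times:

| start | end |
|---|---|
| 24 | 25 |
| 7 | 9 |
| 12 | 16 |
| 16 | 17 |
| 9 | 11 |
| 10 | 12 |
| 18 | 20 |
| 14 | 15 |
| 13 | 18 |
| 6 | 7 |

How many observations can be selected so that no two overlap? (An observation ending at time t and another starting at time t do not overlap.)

7

Sort by end time and greedily take each interval whose start is ≥ the last chosen end.
Sorted by end: (6,7)  (7,9)  (9,11)  (10,12)  (14,15)  (12,16)  (16,17)  (13,18)  (18,20)  (24,25)
take (6,7); take (7,9); take (9,11); take (14,15); take (16,17); take (18,20); take (24,25).
Selected 7 observations.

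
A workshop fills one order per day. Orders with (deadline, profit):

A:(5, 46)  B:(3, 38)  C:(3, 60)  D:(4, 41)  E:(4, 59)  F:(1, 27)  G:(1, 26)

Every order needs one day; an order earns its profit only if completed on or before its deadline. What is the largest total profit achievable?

Take jobs in profit order; each goes to the latest open slot no later than its deadline.
By profit: C(d3,60), E(d4,59), A(d5,46), D(d4,41), B(d3,38), F(d1,27), G(d1,26)
C→slot 3; E→slot 4; A→slot 5; D→slot 2; B→slot 1; F skipped; G skipped.
Profit = 38 + 41 + 60 + 59 + 46 = 244

244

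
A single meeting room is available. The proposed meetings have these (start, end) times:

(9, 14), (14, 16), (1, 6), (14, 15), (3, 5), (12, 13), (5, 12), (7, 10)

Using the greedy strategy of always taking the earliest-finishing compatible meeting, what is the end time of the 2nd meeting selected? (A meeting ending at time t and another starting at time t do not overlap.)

Greedy by earliest finish: after sorting by end time, pick each interval compatible with the last pick.
Sorted by end: (3,5)  (1,6)  (7,10)  (5,12)  (12,13)  (9,14)  (14,15)  (14,16)
take (3,5); skip (1,6); take (7,10); skip (5,12); take (12,13); take (14,15).
Selected: (3,5) (7,10) (12,13) (14,15)

10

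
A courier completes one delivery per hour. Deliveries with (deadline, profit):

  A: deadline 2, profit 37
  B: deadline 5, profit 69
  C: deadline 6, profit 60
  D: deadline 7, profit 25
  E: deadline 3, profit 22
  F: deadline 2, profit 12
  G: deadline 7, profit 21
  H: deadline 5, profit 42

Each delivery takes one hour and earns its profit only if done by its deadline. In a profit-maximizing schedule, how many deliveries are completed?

Profit order: B=69 C=60 H=42 A=37 D=25 E=22 G=21 F=12
Assign: B→slot 5, C→slot 6, H→slot 4, A→slot 2, D→slot 7, E→slot 3, G→slot 1, F skipped.
Slots: [1:G] [2:A] [3:E] [4:H] [5:B] [6:C] [7:D]
7 of 8 scheduled.

7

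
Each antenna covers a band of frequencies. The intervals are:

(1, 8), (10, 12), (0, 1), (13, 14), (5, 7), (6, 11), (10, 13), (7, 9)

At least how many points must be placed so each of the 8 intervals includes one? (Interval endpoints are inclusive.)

Sorted: [0,1] [5,7] [1,8] [7,9] [6,11] [10,12] [10,13] [13,14]
{[0,1]} hit by 1; {[5,7],[1,8],[7,9],[6,11]} hit by 7; {[10,12],[10,13]} hit by 12; {[13,14]} hit by 14.
Points: 1, 7, 12, 14 (4 total).

4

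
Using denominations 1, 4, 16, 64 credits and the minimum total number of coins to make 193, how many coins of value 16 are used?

193 − 3×64→1 − 1×1→0
Count of 16: 0

0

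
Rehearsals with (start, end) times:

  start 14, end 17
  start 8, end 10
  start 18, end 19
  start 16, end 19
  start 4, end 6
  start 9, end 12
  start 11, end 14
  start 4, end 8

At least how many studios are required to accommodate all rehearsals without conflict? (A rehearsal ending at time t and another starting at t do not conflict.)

2

The answer is the maximum number of intervals overlapping at any instant.
Events (time:±→running): 4:+→1 4:+→2 … peak 2.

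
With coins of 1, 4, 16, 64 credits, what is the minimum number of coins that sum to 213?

213 = 3×64 + 1×16 + 1×4 + 1×1
Total coins = 3 + 1 + 1 + 1 = 6

6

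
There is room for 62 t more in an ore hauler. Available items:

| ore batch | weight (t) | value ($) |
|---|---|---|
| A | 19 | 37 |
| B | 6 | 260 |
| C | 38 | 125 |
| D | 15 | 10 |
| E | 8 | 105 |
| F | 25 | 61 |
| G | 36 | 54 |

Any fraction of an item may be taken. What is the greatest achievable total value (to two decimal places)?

Greedy by value/weight ratio, highest first.
Order: B (260/6=43.33) > E (105/8=13.12) > C (125/38=3.29) > F (61/25=2.44) > A (37/19=1.95) > G (54/36=1.50) > D (10/15=0.67)
Fill: take B (6 @ 260) → take E (8 @ 105) → take C (38 @ 125) → take 10/25 of F → 24.40; 62/62 used.
Total value = 514.40

514.40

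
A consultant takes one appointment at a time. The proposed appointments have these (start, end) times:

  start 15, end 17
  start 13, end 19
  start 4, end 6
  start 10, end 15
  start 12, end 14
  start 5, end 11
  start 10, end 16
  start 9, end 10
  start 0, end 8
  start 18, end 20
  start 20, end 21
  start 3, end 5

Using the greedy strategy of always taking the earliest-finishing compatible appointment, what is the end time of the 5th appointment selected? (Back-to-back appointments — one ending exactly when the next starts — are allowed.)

Sort by end time and greedily take each interval whose start is ≥ the last chosen end.
Sorted by end: (3,5)  (4,6)  (0,8)  (9,10)  (5,11)  (12,14)  (10,15)  (10,16)  (15,17)  (13,19)  (18,20)  (20,21)
take (3,5); skip (4,6); take (9,10); take (12,14); take (15,17); skip (13,19); take (18,20); take (20,21).
Selected: (3,5) (9,10) (12,14) (15,17) (18,20) (20,21)

20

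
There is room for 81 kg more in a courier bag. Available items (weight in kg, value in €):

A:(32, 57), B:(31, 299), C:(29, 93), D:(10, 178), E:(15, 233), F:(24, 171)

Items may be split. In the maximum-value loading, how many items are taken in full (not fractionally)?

Ratios (sorted): D 17.80, E 15.53, B 9.65, F 7.12, C 3.21, A 1.78
take D (10 @ 178); take E (15 @ 233); take B (31 @ 299); take F (24 @ 171); take 1/29 of C → 3.21. Capacity used 81/81.
4 item(s) taken whole; one partial (take 1/29 of C).

4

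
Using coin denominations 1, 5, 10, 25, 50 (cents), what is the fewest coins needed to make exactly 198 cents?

9

198 = 3×50 + 1×25 + 2×10 + 3×1
Total coins = 3 + 1 + 2 + 3 = 9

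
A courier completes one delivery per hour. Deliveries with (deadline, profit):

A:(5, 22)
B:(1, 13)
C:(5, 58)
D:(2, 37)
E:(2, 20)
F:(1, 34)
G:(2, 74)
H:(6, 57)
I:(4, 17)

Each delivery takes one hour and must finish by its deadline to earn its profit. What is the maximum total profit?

By profit: G(d2,74), C(d5,58), H(d6,57), D(d2,37), F(d1,34), A(d5,22), E(d2,20), I(d4,17), B(d1,13)
G→slot 2; C→slot 5; H→slot 6; D→slot 1; F skipped; A→slot 4; E skipped; I→slot 3; B skipped.
Profit = 37 + 74 + 17 + 22 + 58 + 57 = 265

265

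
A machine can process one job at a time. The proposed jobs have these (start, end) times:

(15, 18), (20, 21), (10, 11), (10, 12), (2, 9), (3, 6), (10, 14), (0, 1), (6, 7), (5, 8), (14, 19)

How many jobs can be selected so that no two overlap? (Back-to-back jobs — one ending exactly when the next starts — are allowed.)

Sorted by end: (0,1)  (3,6)  (6,7)  (5,8)  (2,9)  (10,11)  (10,12)  (10,14)  (15,18)  (14,19)  (20,21)
take (0,1); take (3,6); take (6,7); skip (5,8); skip (2,9); take (10,11); take (15,18); skip (14,19); take (20,21).
Selected 6 jobs.

6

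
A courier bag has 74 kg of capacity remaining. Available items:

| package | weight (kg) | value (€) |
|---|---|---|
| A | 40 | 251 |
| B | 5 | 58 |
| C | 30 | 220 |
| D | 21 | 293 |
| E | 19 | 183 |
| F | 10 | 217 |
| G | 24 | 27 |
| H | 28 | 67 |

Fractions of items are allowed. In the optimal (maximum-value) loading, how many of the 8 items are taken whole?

Order: F (217/10=21.70) > D (293/21=13.95) > B (58/5=11.60) > E (183/19=9.63) > C (220/30=7.33) > A (251/40=6.28) > H (67/28=2.39) > G (27/24=1.12)
Fill: take F (10 @ 217) → take D (21 @ 293) → take B (5 @ 58) → take E (19 @ 183) → take 19/30 of C → 139.33; 74/74 used.
4 item(s) taken whole; one partial (take 19/30 of C).

4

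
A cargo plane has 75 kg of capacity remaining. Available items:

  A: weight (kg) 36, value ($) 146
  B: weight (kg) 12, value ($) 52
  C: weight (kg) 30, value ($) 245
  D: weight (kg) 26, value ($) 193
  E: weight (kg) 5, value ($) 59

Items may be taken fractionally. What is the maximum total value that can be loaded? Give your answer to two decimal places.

Sort by value per unit weight and fill in that order.
Order: E (59/5=11.80) > C (245/30=8.17) > D (193/26=7.42) > B (52/12=4.33) > A (146/36=4.06)
Fill: take E (5 @ 59) → take C (30 @ 245) → take D (26 @ 193) → take B (12 @ 52) → take 2/36 of A → 8.11; 75/75 used.
Total value = 557.11

557.11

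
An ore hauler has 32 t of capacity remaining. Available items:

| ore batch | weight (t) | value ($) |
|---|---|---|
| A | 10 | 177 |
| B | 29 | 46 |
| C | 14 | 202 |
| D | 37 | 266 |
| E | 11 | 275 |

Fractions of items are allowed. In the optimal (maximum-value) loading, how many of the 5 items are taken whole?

2

Greedy by value/weight ratio, highest first.
Order: E (275/11=25.00) > A (177/10=17.70) > C (202/14=14.43) > D (266/37=7.19) > B (46/29=1.59)
Fill: take E (11 @ 275) → take A (10 @ 177) → take 11/14 of C → 158.71; 32/32 used.
2 item(s) taken whole; one partial (take 11/14 of C).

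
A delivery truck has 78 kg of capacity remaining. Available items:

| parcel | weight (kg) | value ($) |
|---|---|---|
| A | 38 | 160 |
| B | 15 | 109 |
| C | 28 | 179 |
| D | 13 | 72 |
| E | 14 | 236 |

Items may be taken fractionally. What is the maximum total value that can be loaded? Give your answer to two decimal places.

Sort by value per unit weight and fill in that order.
Order: E (236/14=16.86) > B (109/15=7.27) > C (179/28=6.39) > D (72/13=5.54) > A (160/38=4.21)
Fill: take E (14 @ 236) → take B (15 @ 109) → take C (28 @ 179) → take D (13 @ 72) → take 8/38 of A → 33.68; 78/78 used.
Total value = 629.68

629.68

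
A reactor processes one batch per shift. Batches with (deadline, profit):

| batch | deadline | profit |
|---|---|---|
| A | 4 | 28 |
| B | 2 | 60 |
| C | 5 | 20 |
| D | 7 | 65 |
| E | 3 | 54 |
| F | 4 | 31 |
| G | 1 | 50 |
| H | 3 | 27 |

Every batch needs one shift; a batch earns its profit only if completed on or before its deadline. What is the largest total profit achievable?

Profit order: D=65 B=60 E=54 G=50 F=31 A=28 H=27 C=20
Assign: D→slot 7, B→slot 2, E→slot 3, G→slot 1, F→slot 4, A skipped, H skipped, C→slot 5.
Slots: [1:G] [2:B] [3:E] [4:F] [5:C] [7:D]
Profit = 50 + 60 + 54 + 31 + 20 + 65 = 280

280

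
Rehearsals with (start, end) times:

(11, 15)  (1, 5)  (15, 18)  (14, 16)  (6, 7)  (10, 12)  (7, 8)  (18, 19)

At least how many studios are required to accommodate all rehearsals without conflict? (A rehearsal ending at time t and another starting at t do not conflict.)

The answer is the maximum number of intervals overlapping at any instant.
starts: [1, 6, 7, 10, 11, 14, 15, 18]
ends:   [5, 7, 8, 12, 15, 16, 18, 19]
s1→1 e5→0 s6→1 e7→0 s7→1 e8→0 s10→1 s11→2  — peak 2.

2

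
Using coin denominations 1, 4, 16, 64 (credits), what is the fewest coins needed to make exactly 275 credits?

275 − 4×64→19 − 1×16→3 − 3×1→0
Total coins = 4 + 1 + 3 = 8

8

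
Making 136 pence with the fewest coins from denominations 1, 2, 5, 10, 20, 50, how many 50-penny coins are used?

2

136 = 2×50 + 1×20 + 1×10 + 1×5 + 1×1
Count of 50: 2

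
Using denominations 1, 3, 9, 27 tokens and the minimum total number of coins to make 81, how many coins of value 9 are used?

Greedy: take as many of the largest coin as possible, then repeat with the remainder.
81 = 3×27
Count of 9: 0

0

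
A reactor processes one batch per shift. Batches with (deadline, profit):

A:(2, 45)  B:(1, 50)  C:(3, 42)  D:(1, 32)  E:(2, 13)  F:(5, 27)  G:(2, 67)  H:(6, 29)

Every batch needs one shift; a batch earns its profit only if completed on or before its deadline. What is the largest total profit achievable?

215

By profit: G(d2,67), B(d1,50), A(d2,45), C(d3,42), D(d1,32), H(d6,29), F(d5,27), E(d2,13)
G→slot 2; B→slot 1; A skipped; C→slot 3; D skipped; H→slot 6; F→slot 5; E skipped.
Profit = 50 + 67 + 42 + 27 + 29 = 215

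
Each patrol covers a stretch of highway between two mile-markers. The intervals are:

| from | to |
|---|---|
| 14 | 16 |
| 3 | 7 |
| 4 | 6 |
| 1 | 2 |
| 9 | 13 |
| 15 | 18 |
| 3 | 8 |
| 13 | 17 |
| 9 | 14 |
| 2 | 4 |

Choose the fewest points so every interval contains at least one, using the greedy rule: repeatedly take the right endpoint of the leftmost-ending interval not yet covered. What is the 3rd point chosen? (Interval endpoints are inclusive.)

Process intervals by earliest right end; each time one isn't hit yet, stab at its right endpoint.
By right end: [1,2]  [2,4]  [4,6]  [3,7]  [3,8]  [9,13]  [9,14]  [14,16]  [13,17]  [15,18]
[1,2] uncovered → point at 2; [4,6] uncovered → point at 6; [9,13] uncovered → point at 13; [14,16] uncovered → point at 16.
Points: 2, 6, 13, 16 (4 total).

13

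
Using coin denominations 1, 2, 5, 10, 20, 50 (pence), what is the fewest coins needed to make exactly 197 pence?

7

Greedy: take as many of the largest coin as possible, then repeat with the remainder.
197 − 3×50→47 − 2×20→7 − 1×5→2 − 1×2→0
Total coins = 3 + 2 + 1 + 1 = 7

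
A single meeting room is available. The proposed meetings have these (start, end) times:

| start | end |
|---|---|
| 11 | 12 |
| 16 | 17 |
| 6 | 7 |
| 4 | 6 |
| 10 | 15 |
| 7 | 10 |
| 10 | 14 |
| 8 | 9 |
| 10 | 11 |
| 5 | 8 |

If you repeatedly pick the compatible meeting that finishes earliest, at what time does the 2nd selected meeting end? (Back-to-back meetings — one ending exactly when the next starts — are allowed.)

7

By end time: (4,6), (6,7), (5,8), (8,9), (7,10), (10,11), (11,12), (10,14), (10,15), (16,17).
Pick (4,6); next start ≥ 6 → (6,7); next start ≥ 7 → (8,9); next start ≥ 9 → (10,11); next start ≥ 11 → (11,12); next start ≥ 12 → (16,17).
Selected: (4,6) (6,7) (8,9) (10,11) (11,12) (16,17)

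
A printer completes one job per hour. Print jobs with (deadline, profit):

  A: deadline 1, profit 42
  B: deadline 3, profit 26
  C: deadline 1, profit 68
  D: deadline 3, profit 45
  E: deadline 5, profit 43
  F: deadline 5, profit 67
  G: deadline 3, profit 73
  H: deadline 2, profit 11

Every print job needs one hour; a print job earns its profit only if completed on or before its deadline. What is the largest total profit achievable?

By profit: G(d3,73), C(d1,68), F(d5,67), D(d3,45), E(d5,43), A(d1,42), B(d3,26), H(d2,11)
G→slot 3; C→slot 1; F→slot 5; D→slot 2; E→slot 4; A skipped; B skipped; H skipped.
Profit = 68 + 45 + 73 + 43 + 67 = 296

296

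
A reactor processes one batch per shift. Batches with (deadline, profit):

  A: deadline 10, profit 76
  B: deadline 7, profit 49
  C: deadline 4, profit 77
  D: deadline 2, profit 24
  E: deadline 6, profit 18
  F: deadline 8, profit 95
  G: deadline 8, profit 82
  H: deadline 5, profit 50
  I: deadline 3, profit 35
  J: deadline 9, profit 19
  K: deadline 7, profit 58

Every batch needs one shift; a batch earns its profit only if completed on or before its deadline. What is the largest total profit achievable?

Sort by profit descending; place each in the latest free slot ≤ its deadline.
Profit order: F=95 G=82 C=77 A=76 K=58 H=50 B=49 I=35 D=24 J=19 E=18
Assign: F→slot 8, G→slot 7, C→slot 4, A→slot 10, K→slot 6, H→slot 5, B→slot 3, I→slot 2, D→slot 1, J→slot 9, E skipped.
Slots: [1:D] [2:I] [3:B] [4:C] [5:H] [6:K] [7:G] [8:F] [9:J] [10:A]
Profit = 24 + 35 + 49 + 77 + 50 + 58 + 82 + 95 + 19 + 76 = 565

565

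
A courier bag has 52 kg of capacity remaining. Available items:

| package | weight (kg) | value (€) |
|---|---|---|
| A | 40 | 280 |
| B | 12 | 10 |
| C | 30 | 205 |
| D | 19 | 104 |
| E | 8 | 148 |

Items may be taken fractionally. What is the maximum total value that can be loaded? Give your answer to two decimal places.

455.33

Greedy by value/weight ratio, highest first.
Ratios (sorted): E 18.50, A 7.00, C 6.83, D 5.47, B 0.83
take E (8 @ 148); take A (40 @ 280); take 4/30 of C → 27.33. Capacity used 52/52.
Total value = 455.33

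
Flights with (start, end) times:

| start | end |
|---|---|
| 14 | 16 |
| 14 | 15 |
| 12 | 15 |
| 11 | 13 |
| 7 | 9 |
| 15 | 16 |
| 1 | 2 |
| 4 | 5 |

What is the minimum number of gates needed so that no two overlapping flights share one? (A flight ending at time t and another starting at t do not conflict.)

The answer is the maximum number of intervals overlapping at any instant.
starts: [1, 4, 7, 11, 12, 14, 14, 15]
ends:   [2, 5, 9, 13, 15, 15, 16, 16]
s1→1 e2→0 s4→1 e5→0 s7→1 e9→0 s11→1 s12→2 e13→1 s14→2 s14→3  — peak 3.

3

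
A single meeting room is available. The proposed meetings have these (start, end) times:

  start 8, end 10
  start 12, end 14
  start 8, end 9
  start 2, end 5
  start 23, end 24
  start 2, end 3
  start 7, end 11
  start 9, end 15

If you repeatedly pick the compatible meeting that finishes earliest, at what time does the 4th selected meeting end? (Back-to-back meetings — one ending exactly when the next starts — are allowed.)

Greedy by earliest finish: after sorting by end time, pick each interval compatible with the last pick.
By end time: (2,3), (2,5), (8,9), (8,10), (7,11), (12,14), (9,15), (23,24).
Pick (2,3); next start ≥ 3 → (8,9); next start ≥ 9 → (12,14); next start ≥ 14 → (23,24).
Selected: (2,3) (8,9) (12,14) (23,24)

24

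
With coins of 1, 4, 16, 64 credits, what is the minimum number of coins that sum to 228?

6

228 = 3×64 + 2×16 + 1×4
Total coins = 3 + 2 + 1 = 6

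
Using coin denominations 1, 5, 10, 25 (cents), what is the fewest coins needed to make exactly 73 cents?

Use the largest denomination that fits, subtract, and repeat.
73 − 2×25→23 − 2×10→3 − 3×1→0
Total coins = 2 + 2 + 3 = 7

7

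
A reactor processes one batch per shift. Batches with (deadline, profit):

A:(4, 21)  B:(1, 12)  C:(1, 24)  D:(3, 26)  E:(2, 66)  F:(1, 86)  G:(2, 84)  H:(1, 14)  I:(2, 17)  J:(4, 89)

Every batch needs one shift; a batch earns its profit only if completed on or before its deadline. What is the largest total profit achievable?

285

Take jobs in profit order; each goes to the latest open slot no later than its deadline.
By profit: J(d4,89), F(d1,86), G(d2,84), E(d2,66), D(d3,26), C(d1,24), A(d4,21), I(d2,17), H(d1,14), B(d1,12)
J→slot 4; F→slot 1; G→slot 2; E skipped; D→slot 3; C skipped; A skipped; I skipped; H skipped; B skipped.
Profit = 86 + 84 + 26 + 89 = 285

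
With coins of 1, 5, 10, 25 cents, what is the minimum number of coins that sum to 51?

3

51 = 2×25 + 1×1
Total coins = 2 + 1 = 3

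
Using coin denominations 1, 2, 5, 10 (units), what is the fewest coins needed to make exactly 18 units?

Greedy: take as many of the largest coin as possible, then repeat with the remainder.
18 = 1×10 + 1×5 + 1×2 + 1×1
Total coins = 1 + 1 + 1 + 1 = 4

4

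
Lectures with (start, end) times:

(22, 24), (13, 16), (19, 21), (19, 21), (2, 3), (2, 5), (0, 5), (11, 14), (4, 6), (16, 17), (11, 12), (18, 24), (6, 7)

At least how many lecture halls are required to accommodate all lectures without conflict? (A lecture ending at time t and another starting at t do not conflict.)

3

The answer is the maximum number of intervals overlapping at any instant.
starts: [0, 2, 2, 4, 6, 11, 11, 13, 16, 18, 19, 19, 22]
ends:   [3, 5, 5, 6, 7, 12, 14, 16, 17, 21, 21, 24, 24]
s0→1 s2→2 s2→3  — peak 3.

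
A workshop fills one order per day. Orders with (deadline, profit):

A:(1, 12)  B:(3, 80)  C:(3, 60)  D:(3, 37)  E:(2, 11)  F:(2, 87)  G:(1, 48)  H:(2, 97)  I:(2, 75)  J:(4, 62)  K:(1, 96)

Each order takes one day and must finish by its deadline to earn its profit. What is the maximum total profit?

Sort by profit descending; place each in the latest free slot ≤ its deadline.
Profit order: H=97 K=96 F=87 B=80 I=75 J=62 C=60 G=48 D=37 A=12 E=11
Assign: H→slot 2, K→slot 1, F skipped, B→slot 3, I skipped, J→slot 4, C skipped, G skipped, D skipped, A skipped, E skipped.
Slots: [1:K] [2:H] [3:B] [4:J]
Profit = 96 + 97 + 80 + 62 = 335

335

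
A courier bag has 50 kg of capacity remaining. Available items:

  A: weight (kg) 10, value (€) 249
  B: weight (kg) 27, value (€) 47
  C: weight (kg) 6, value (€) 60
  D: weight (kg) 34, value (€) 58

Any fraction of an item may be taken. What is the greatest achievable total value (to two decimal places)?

Greedy by value/weight ratio, highest first.
Ratios (sorted): A 24.90, C 10.00, B 1.74, D 1.71
take A (10 @ 249); take C (6 @ 60); take B (27 @ 47); take 7/34 of D → 11.94. Capacity used 50/50.
Total value = 367.94

367.94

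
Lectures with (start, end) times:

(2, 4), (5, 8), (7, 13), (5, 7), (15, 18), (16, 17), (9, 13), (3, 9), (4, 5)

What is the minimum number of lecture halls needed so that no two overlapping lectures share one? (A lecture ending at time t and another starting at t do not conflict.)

The answer is the maximum number of intervals overlapping at any instant.
starts: [2, 3, 4, 5, 5, 7, 9, 15, 16]
ends:   [4, 5, 7, 8, 9, 13, 13, 17, 18]
s2→1 s3→2 e4→1 s4→2 e5→1 s5→2 s5→3  — peak 3.

3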